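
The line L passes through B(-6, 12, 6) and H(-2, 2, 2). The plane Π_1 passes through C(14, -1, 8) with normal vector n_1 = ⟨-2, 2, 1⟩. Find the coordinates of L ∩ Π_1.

A direction vector for L is H − B = (4, -10, -4).
Π_1: n_1·r = n_1·C gives -2x + 2y + z = -22.
Substitute r = (-6, 12, 6) + t(4, -10, -4) into the plane: 42 + (-32)t = -22, so t = 2.
Intersection: (-6, 12, 6) + 2·(4, -10, -4) = (2, -8, -2).

(2, -8, -2)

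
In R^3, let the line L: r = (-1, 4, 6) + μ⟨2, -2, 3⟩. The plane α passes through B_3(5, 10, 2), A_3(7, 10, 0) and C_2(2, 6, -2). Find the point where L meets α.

(-3, 6, 3)

B_3A_3 = (2, 0, -2), B_3C_2 = (-3, -4, -4); a normal to α is B_3A_3 × B_3C_2 = (-8, 14, -8).
Using B_3: α has equation -8x + 14y - 8z = 84.
Substitute r = (-1, 4, 6) + t(2, -2, 3) into the plane: 16 + (-68)t = 84, so t = -1.
Intersection: (-1, 4, 6) + (-1)·(2, -2, 3) = (-3, 6, 3).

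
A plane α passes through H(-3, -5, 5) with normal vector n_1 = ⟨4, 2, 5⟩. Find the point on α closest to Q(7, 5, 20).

α: n_1·r = n_1·H gives 4x + 2y + 5z = 3.
Foot = Q − λn with λ = (n·Q − d)/|n|² = (138 − 3)/45 = 3.
Foot = (7, 5, 20) − 3·(4, 2, 5) = (-5, -1, 5).

(-5, -1, 5)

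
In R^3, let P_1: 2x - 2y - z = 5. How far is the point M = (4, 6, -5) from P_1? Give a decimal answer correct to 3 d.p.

1.333

n·M − d = (2)·(4) + (-2)·(6) + (-1)·(-5) − 5 = -4; |n| = √9.
Distance = |-4| / √9 = 4/√9 ≈ 1.333.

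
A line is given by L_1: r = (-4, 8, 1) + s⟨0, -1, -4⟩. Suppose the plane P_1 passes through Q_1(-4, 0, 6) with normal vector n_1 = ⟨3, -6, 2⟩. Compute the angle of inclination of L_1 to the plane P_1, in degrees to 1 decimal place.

P_1: n_1·r = n_1·Q_1 gives 3x - 6y + 2z = 0.
sin θ = |n·v| / (|n||v|) = |-2| / (√49 · √17) = 0.06930.
θ ≈ 4.0°.

4.0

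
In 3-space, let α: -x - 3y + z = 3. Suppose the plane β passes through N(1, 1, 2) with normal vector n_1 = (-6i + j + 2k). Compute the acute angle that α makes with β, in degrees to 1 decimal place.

β: n_1·r = n_1·N gives -6x + y + 2z = -1.
cos θ = |n₁·n₂| / (|n₁||n₂|) = |5| / (√11 · √41).
θ = arccos(0.23544) ≈ 76.4°.

76.4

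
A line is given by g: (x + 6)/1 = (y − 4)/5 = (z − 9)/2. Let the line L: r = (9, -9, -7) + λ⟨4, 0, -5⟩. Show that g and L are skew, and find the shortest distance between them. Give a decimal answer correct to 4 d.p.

g has direction (1, 5, 2) through (-6, 4, 9).
Common perpendicular direction n = (1, 5, 2) × (4, 0, -5) = (-25, 13, -20).
With w = (9, -9, -7) − (-6, 4, 9) = (15, -13, -16), w · n = -224.
Since n ≠ 0 the lines are not parallel, and w · n = -224 ≠ 0 so they do not intersect; hence they are skew.
Distance = |w · n| / |n| = |-224| / √1194 ≈ 6.4825.

6.4825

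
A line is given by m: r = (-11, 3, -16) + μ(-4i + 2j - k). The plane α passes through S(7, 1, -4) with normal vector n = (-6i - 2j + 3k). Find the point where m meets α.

α: n·r = n·S gives -6x - 2y + 3z = -56.
Substitute r = (-11, 3, -16) + t(-4, 2, -1) into the plane: 12 + 17t = -56, so t = -4.
Intersection: (-11, 3, -16) + (-4)·(-4, 2, -1) = (5, -5, -12).

(5, -5, -12)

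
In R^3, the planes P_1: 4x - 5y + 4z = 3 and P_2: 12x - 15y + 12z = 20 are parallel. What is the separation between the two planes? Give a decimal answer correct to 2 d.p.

Rescale P_2 by 1/3: 4x - 5y + 4z = 20/3. Then distance = |3 − (20/3)| / √57 ≈ 0.49.

0.49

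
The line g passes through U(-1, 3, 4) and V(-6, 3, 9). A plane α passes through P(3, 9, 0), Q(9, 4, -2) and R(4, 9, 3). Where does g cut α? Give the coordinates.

(9, 3, -6)

A direction vector for g is V − U = (-5, 0, 5).
PQ = (6, -5, -2), PR = (1, 0, 3); a normal to α is PQ × PR = (-15, -20, 5).
Using P: α has equation -15x - 20y + 5z = -225.
Substitute r = (-1, 3, 4) + t(-5, 0, 5) into the plane: -25 + 100t = -225, so t = -2.
Intersection: (-1, 3, 4) + (-2)·(-5, 0, 5) = (9, 3, -6).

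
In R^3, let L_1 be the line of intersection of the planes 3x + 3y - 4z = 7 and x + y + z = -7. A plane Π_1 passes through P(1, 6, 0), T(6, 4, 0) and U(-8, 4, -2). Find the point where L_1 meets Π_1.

Direction of L_1: (3, 3, -4) × (1, 1, 1) = (7, -7, 0).
A point on L_1: solving the two plane equations with x = 1 gives (1, -4, -4).
PT = (5, -2, 0), PU = (-9, -2, -2); a normal to Π_1 is PT × PU = (4, 10, -28).
Using P: Π_1 has equation 4x + 10y - 28z = 64.
Substitute r = (1, -4, -4) + t(7, -7, 0) into the plane: 76 + (-42)t = 64, so t = 2/7.
Intersection: (1, -4, -4) + (2/7)·(7, -7, 0) = (3, -6, -4).

(3, -6, -4)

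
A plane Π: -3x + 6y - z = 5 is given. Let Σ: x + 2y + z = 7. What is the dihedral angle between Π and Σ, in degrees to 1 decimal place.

cos θ = |n₁·n₂| / (|n₁||n₂|) = |8| / (√46 · √6).
θ = arccos(0.48154) ≈ 61.2°.

61.2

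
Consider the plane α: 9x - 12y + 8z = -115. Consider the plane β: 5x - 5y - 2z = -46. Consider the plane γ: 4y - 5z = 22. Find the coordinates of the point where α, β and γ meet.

(-7, 3, -2)

Solving the 3×3 linear system 9x - 12y + 8z = -115, 5x - 5y - 2z = -46, 4y - 5z = 22 (e.g. by elimination or Cramer's rule, determinant = 157) gives (-7, 3, -2).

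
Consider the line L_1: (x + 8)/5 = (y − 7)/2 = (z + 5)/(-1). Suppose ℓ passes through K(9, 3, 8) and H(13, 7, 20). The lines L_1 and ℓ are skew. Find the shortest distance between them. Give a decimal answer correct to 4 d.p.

L_1 has direction (5, 2, -1) through (-8, 7, -5).
A direction vector for ℓ is H − K = (4, 4, 12).
Common perpendicular direction n = (5, 2, -1) × (4, 4, 12) = (28, -64, 12).
With w = (9, 3, 8) − (-8, 7, -5) = (17, -4, 13), w · n = 888.
Distance = |w · n| / |n| = |888| / √5024 ≈ 12.5282.

12.5282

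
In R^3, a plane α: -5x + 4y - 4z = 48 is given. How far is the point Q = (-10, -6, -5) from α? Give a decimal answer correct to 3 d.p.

n·Q − d = (-5)·(-10) + (4)·(-6) + (-4)·(-5) − 48 = -2; |n| = √57.
Distance = |-2| / √57 = 2/√57 ≈ 0.265.

0.265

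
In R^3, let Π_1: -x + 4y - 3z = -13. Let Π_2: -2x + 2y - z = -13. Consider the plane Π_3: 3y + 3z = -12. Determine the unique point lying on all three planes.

(4, -3, -1)

Solving the 3×3 linear system -x + 4y - 3z = -13, -2x + 2y - z = -13, 3y + 3z = -12 (e.g. by elimination or Cramer's rule, determinant = 33) gives (4, -3, -1).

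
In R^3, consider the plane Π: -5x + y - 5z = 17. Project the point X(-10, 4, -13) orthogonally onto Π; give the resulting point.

Foot = X − λn with λ = (n·X − d)/|n|² = (119 − 17)/51 = 2.
Foot = (-10, 4, -13) − 2·(-5, 1, -5) = (0, 2, -3).

(0, 2, -3)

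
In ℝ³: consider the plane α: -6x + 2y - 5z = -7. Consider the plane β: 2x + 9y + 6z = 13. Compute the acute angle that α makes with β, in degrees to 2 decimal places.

cos θ = |n₁·n₂| / (|n₁||n₂|) = |-24| / (√65 · √121).
θ = arccos(0.27062) ≈ 74.30°.

74.30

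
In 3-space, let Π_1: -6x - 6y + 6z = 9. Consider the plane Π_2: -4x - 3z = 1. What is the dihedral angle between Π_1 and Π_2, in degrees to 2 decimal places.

83.37

cos θ = |n₁·n₂| / (|n₁||n₂|) = |6| / (√108 · √25).
θ = arccos(0.11547) ≈ 83.37°.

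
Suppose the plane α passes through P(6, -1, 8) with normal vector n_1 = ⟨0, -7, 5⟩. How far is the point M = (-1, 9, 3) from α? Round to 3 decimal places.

11.044

α: n_1·r = n_1·P gives -7y + 5z = 47.
n·M − d = (0)·(-1) + (-7)·(9) + (5)·(3) − 47 = -95; |n| = √74.
Distance = |-95| / √74 = 95/√74 ≈ 11.044.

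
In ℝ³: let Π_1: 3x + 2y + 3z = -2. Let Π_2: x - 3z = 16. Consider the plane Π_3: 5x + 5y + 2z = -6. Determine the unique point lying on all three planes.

Solving the 3×3 linear system 3x + 2y + 3z = -2, x - 3z = 16, 5x + 5y + 2z = -6 (e.g. by elimination or Cramer's rule, determinant = 26) gives (7, -7, -3).

(7, -7, -3)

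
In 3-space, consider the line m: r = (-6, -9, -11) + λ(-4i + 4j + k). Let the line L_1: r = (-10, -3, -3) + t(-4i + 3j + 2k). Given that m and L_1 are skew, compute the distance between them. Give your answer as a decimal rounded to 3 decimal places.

4.768

Common perpendicular direction n = (-4, 4, 1) × (-4, 3, 2) = (5, 4, 4).
With w = (-10, -3, -3) − (-6, -9, -11) = (-4, 6, 8), w · n = 36.
Distance = |w · n| / |n| = |36| / √57 ≈ 4.768.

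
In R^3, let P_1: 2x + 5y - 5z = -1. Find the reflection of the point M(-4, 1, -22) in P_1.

λ = (n·M − d)/|n|² = (107 − (-1))/54 = 2.
Reflection = M − 2λn = (-4, 1, -22) − 4·(2, 5, -5) = (-12, -19, -2).

(-12, -19, -2)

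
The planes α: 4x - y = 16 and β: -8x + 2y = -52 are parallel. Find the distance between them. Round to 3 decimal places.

2.425

Rescale β by 1/(-2): 4x - y = 26. Then distance = |16 − 26| / √17 ≈ 2.425.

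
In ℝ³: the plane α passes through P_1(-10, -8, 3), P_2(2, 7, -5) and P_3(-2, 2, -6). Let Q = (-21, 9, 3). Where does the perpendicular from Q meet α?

P_1P_2 = (12, 15, -8), P_1P_3 = (8, 10, -9); a normal to α is P_1P_2 × P_1P_3 = (-55, 44, 0).
Using P_1: α has equation -55x + 44y = 198.
Foot = Q − λn with λ = (n·Q − d)/|n|² = (1551 − 198)/4961 = 3/11.
Foot = (-21, 9, 3) − (3/11)·(-55, 44, 0) = (-6, -3, 3).

(-6, -3, 3)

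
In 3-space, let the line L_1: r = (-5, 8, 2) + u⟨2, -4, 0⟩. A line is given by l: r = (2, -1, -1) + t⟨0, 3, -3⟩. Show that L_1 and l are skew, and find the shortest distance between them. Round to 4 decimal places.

Common perpendicular direction n = (2, -4, 0) × (0, 3, -3) = (12, 6, 6).
With w = (2, -1, -1) − (-5, 8, 2) = (7, -9, -3), w · n = 12.
Since n ≠ 0 the lines are not parallel, and w · n = 12 ≠ 0 so they do not intersect; hence they are skew.
Distance = |w · n| / |n| = |12| / √216 ≈ 0.8165.

0.8165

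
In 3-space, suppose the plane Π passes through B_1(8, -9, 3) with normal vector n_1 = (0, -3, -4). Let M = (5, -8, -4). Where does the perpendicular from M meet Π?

Π: n_1·r = n_1·B_1 gives -3y - 4z = 15.
Foot = M − λn with λ = (n·M − d)/|n|² = (40 − 15)/25 = 1.
Foot = (5, -8, -4) − 1·(0, -3, -4) = (5, -5, 0).

(5, -5, 0)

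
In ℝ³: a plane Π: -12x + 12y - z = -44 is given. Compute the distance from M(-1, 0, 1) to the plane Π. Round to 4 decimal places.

3.2353

n·M − d = (-12)·(-1) + (12)·(0) + (-1)·(1) − (-44) = 55; |n| = √289.
Distance = |55| / √289 = 55/√289 ≈ 3.2353.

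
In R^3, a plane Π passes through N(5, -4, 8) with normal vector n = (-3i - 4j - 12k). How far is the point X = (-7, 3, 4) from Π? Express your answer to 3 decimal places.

Π: n·r = n·N gives -3x - 4y - 12z = -95.
n·X − d = (-3)·(-7) + (-4)·(3) + (-12)·(4) − (-95) = 56; |n| = √169.
Distance = |56| / √169 = 56/√169 ≈ 4.308.

4.308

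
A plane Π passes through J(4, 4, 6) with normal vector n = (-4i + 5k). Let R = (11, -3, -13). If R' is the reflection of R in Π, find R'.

Π: n·r = n·J gives -4x + 5z = 14.
λ = (n·R − d)/|n|² = (-109 − 14)/41 = -3.
Reflection = R − 2λn = (11, -3, -13) − (-6)·(-4, 0, 5) = (-13, -3, 17).

(-13, -3, 17)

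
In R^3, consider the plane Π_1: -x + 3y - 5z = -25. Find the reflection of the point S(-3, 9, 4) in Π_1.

λ = (n·S − d)/|n|² = (10 − (-25))/35 = 1.
Reflection = S − 2λn = (-3, 9, 4) − 2·(-1, 3, -5) = (-1, 3, 14).

(-1, 3, 14)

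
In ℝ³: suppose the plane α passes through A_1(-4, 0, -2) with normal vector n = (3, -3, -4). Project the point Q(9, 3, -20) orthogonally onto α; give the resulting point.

α: n·r = n·A_1 gives 3x - 3y - 4z = -4.
Foot = Q − λn with λ = (n·Q − d)/|n|² = (98 − (-4))/34 = 3.
Foot = (9, 3, -20) − 3·(3, -3, -4) = (0, 12, -8).

(0, 12, -8)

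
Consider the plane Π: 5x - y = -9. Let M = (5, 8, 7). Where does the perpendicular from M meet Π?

Foot = M − λn with λ = (n·M − d)/|n|² = (17 − (-9))/26 = 1.
Foot = (5, 8, 7) − 1·(5, -1, 0) = (0, 9, 7).

(0, 9, 7)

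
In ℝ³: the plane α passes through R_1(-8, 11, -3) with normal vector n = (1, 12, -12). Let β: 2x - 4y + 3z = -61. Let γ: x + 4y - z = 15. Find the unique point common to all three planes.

(-8, 3, -11)

α: n·r = n·R_1 gives x + 12y - 12z = 160.
Solving the 3×3 linear system x + 12y - 12z = 160, 2x - 4y + 3z = -61, x + 4y - z = 15 (e.g. by elimination or Cramer's rule, determinant = -92) gives (-8, 3, -11).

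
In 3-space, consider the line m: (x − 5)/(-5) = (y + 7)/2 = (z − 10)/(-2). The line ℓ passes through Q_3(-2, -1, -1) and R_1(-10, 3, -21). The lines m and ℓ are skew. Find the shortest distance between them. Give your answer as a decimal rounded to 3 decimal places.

2.623

m has direction (-5, 2, -2) through (5, -7, 10).
A direction vector for ℓ is R_1 − Q_3 = (-8, 4, -20).
Common perpendicular direction n = (-5, 2, -2) × (-8, 4, -20) = (-32, -84, -4).
With w = (-2, -1, -1) − (5, -7, 10) = (-7, 6, -11), w · n = -236.
Distance = |w · n| / |n| = |-236| / √8096 ≈ 2.623.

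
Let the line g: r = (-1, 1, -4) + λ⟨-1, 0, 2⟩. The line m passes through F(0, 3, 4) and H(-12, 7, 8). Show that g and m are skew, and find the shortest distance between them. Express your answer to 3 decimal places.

A direction vector for m is H − F = (-12, 4, 4).
Common perpendicular direction n = (-1, 0, 2) × (-12, 4, 4) = (-8, -20, -4).
With w = (0, 3, 4) − (-1, 1, -4) = (1, 2, 8), w · n = -80.
Since n ≠ 0 the lines are not parallel, and w · n = -80 ≠ 0 so they do not intersect; hence they are skew.
Distance = |w · n| / |n| = |-80| / √480 ≈ 3.651.

3.651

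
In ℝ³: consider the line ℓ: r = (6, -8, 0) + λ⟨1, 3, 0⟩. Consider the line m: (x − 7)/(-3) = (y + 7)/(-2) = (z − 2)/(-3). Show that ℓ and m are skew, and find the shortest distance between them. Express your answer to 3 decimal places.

0.679

m has direction (-3, -2, -3) through (7, -7, 2).
Common perpendicular direction n = (1, 3, 0) × (-3, -2, -3) = (-9, 3, 7).
With w = (7, -7, 2) − (6, -8, 0) = (1, 1, 2), w · n = 8.
Since n ≠ 0 the lines are not parallel, and w · n = 8 ≠ 0 so they do not intersect; hence they are skew.
Distance = |w · n| / |n| = |8| / √139 ≈ 0.679.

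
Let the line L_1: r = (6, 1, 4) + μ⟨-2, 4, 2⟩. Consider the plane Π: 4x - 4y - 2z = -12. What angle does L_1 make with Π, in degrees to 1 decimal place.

sin θ = |n·v| / (|n||v|) = |-28| / (√36 · √24) = 0.95258.
θ ≈ 72.3°.

72.3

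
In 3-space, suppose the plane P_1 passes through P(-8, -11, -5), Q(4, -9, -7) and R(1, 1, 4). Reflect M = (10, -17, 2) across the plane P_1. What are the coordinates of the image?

PQ = (12, 2, -2), PR = (9, 12, 9); a normal to P_1 is PQ × PR = (42, -126, 126).
Using P: P_1 has equation 42x - 126y + 126z = 420.
λ = (n·M − d)/|n|² = (2814 − 420)/33516 = 1/14.
Reflection = M − 2λn = (10, -17, 2) − (1/7)·(42, -126, 126) = (4, 1, -16).

(4, 1, -16)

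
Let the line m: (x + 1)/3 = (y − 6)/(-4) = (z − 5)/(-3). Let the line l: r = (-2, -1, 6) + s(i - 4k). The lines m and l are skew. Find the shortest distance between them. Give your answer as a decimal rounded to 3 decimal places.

m has direction (3, -4, -3) through (-1, 6, 5).
Common perpendicular direction n = (3, -4, -3) × (1, 0, -4) = (16, 9, 4).
With w = (-2, -1, 6) − (-1, 6, 5) = (-1, -7, 1), w · n = -75.
Distance = |w · n| / |n| = |-75| / √353 ≈ 3.992.

3.992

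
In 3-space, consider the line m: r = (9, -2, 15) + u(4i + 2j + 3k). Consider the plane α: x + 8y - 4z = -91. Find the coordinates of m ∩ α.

Substitute r = (9, -2, 15) + t(4, 2, 3) into the plane: -67 + 8t = -91, so t = -3.
Intersection: (9, -2, 15) + (-3)·(4, 2, 3) = (-3, -8, 6).

(-3, -8, 6)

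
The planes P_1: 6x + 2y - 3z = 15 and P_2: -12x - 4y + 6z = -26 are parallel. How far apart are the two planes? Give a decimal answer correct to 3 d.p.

0.286

Rescale P_2 by 1/(-2): 6x + 2y - 3z = 13. Then distance = |15 − 13| / √49 ≈ 0.286.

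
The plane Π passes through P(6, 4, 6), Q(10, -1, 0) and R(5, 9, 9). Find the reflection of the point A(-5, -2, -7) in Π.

(15, -10, 13)

PQ = (4, -5, -6), PR = (-1, 5, 3); a normal to Π is PQ × PR = (15, -6, 15).
Using P: Π has equation 15x - 6y + 15z = 156.
λ = (n·A − d)/|n|² = (-168 − 156)/486 = -2/3.
Reflection = A − 2λn = (-5, -2, -7) − (-4/3)·(15, -6, 15) = (15, -10, 13).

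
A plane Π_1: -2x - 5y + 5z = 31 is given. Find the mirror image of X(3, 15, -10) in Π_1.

(-9, -15, 20)

λ = (n·X − d)/|n|² = (-131 − 31)/54 = -3.
Reflection = X − 2λn = (3, 15, -10) − (-6)·(-2, -5, 5) = (-9, -15, 20).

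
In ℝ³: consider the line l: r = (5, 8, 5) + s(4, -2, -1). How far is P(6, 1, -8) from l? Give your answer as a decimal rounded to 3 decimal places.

Taking (5, 8, 5) on l with direction v = (4, -2, -1): w = P − (5, 8, 5) = (1, -7, -13), and w × v = (-19, -51, 26).
Distance = |w × v| / |v| = √3638 / √21 ≈ 13.162.

13.162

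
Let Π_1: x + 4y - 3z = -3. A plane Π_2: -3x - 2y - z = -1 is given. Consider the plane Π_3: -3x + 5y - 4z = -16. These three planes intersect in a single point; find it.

(3, -3, -2)

Solving the 3×3 linear system x + 4y - 3z = -3, -3x - 2y - z = -1, -3x + 5y - 4z = -16 (e.g. by elimination or Cramer's rule, determinant = 40) gives (3, -3, -2).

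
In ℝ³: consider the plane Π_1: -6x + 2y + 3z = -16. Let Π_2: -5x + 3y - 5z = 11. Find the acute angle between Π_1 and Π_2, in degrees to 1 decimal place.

67.0

cos θ = |n₁·n₂| / (|n₁||n₂|) = |21| / (√49 · √59).
θ = arccos(0.39057) ≈ 67.0°.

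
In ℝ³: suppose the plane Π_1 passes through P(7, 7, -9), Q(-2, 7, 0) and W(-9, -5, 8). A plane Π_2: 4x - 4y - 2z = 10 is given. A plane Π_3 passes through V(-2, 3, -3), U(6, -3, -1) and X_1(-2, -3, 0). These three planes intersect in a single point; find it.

PQ = (-9, 0, 9), PW = (-16, -12, 17); a normal to Π_1 is PQ × PW = (108, 9, 108).
Using P: Π_1 has equation 108x + 9y + 108z = -153.
VU = (8, -6, 2), VX_1 = (0, -6, 3); a normal to Π_3 is VU × VX_1 = (-6, -24, -48).
Using V: Π_3 has equation -6x - 24y - 48z = 84.
Solving the 3×3 linear system 108x + 9y + 108z = -153, 4x - 4y - 2z = 10, -6x - 24y - 48z = 84 (e.g. by elimination or Cramer's rule, determinant = 4428) gives (-2, -5, 1).

(-2, -5, 1)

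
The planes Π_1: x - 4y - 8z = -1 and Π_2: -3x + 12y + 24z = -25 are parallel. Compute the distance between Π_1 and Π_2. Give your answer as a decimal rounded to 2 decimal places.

1.04

Rescale Π_2 by 1/(-3): x - 4y - 8z = 25/3. Then distance = |-1 − (25/3)| / √81 ≈ 1.04.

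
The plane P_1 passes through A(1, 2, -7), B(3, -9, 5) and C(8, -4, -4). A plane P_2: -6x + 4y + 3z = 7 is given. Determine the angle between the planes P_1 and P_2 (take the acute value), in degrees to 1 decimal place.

AB = (2, -11, 12), AC = (7, -6, 3); a normal to P_1 is AB × AC = (39, 78, 65).
Using A: P_1 has equation 39x + 78y + 65z = -260.
cos θ = |n₁·n₂| / (|n₁||n₂|) = |273| / (√11830 · √61).
θ = arccos(0.32137) ≈ 71.3°.

71.3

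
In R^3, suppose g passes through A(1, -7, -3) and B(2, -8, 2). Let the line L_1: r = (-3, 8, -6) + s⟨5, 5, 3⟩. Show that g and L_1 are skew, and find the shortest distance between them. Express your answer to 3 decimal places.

A direction vector for g is B − A = (1, -1, 5).
Common perpendicular direction n = (1, -1, 5) × (5, 5, 3) = (-28, 22, 10).
With w = (-3, 8, -6) − (1, -7, -3) = (-4, 15, -3), w · n = 412.
Since n ≠ 0 the lines are not parallel, and w · n = 412 ≠ 0 so they do not intersect; hence they are skew.
Distance = |w · n| / |n| = |412| / √1368 ≈ 11.139.

11.139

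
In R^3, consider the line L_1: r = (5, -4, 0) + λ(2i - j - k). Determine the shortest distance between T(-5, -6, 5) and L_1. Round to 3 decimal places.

6.390

Taking (5, -4, 0) on L_1 with direction v = (2, -1, -1): w = T − (5, -4, 0) = (-10, -2, 5), and w × v = (7, 0, 14).
Distance = |w × v| / |v| = √245 / √6 ≈ 6.390.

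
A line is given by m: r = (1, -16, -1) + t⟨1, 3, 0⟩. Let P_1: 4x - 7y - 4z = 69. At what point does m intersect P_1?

(4, -7, -1)

Substitute r = (1, -16, -1) + t(1, 3, 0) into the plane: 120 + (-17)t = 69, so t = 3.
Intersection: (1, -16, -1) + 3·(1, 3, 0) = (4, -7, -1).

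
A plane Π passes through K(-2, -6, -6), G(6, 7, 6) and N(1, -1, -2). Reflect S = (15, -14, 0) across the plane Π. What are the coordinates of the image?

KG = (8, 13, 12), KN = (3, 5, 4); a normal to Π is KG × KN = (-8, 4, 1).
Using K: Π has equation -8x + 4y + z = -14.
λ = (n·S − d)/|n|² = (-176 − (-14))/81 = -2.
Reflection = S − 2λn = (15, -14, 0) − (-4)·(-8, 4, 1) = (-17, 2, 4).

(-17, 2, 4)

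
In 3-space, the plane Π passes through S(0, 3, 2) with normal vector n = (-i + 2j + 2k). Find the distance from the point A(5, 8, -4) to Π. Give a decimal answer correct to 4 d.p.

2.3333

Π: n·r = n·S gives -x + 2y + 2z = 10.
n·A − d = (-1)·(5) + (2)·(8) + (2)·(-4) − 10 = -7; |n| = √9.
Distance = |-7| / √9 = 7/√9 ≈ 2.3333.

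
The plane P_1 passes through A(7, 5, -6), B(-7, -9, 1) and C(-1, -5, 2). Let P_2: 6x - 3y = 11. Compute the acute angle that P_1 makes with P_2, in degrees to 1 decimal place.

33.9

AB = (-14, -14, 7), AC = (-8, -10, 8); a normal to P_1 is AB × AC = (-42, 56, 28).
Using A: P_1 has equation -42x + 56y + 28z = -182.
cos θ = |n₁·n₂| / (|n₁||n₂|) = |-420| / (√5684 · √45).
θ = arccos(0.83045) ≈ 33.9°.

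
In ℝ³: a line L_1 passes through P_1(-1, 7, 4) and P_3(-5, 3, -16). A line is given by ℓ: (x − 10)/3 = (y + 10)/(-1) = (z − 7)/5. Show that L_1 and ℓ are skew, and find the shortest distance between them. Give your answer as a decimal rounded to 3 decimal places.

4.899

A direction vector for L_1 is P_3 − P_1 = (-4, -4, -20).
ℓ has direction (3, -1, 5) through (10, -10, 7).
Common perpendicular direction n = (-4, -4, -20) × (3, -1, 5) = (-40, -40, 16).
With w = (10, -10, 7) − (-1, 7, 4) = (11, -17, 3), w · n = 288.
Since n ≠ 0 the lines are not parallel, and w · n = 288 ≠ 0 so they do not intersect; hence they are skew.
Distance = |w · n| / |n| = |288| / √3456 ≈ 4.899.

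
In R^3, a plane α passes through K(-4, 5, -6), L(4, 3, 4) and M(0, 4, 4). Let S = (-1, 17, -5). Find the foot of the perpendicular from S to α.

KL = (8, -2, 10), KM = (4, -1, 10); a normal to α is KL × KM = (-10, -40, 0).
Using K: α has equation -10x - 40y = -160.
Foot = S − λn with λ = (n·S − d)/|n|² = (-670 − (-160))/1700 = -3/10.
Foot = (-1, 17, -5) − (-3/10)·(-10, -40, 0) = (-4, 5, -5).

(-4, 5, -5)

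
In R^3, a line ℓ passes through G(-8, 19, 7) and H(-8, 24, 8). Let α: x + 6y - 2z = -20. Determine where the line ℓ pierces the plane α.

A direction vector for ℓ is H − G = (0, 5, 1).
Substitute r = (-8, 19, 7) + t(0, 5, 1) into the plane: 92 + 28t = -20, so t = -4.
Intersection: (-8, 19, 7) + (-4)·(0, 5, 1) = (-8, -1, 3).

(-8, -1, 3)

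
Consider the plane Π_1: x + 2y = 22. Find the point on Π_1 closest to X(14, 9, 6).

(12, 5, 6)

Foot = X − λn with λ = (n·X − d)/|n|² = (32 − 22)/5 = 2.
Foot = (14, 9, 6) − 2·(1, 2, 0) = (12, 5, 6).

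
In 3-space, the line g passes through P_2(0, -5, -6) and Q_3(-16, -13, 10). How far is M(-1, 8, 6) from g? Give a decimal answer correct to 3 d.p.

A direction vector for g is Q_3 − P_2 = (-16, -8, 16).
Taking (0, -5, -6) on g with direction v = (-16, -8, 16): w = M − (0, -5, -6) = (-1, 13, 12), and w × v = (304, -176, 216).
Distance = |w × v| / |v| = √170048 / √576 ≈ 17.182.

17.182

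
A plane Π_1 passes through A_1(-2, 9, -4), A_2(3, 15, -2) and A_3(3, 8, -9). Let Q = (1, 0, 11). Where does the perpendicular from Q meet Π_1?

A_1A_2 = (5, 6, 2), A_1A_3 = (5, -1, -5); a normal to Π_1 is A_1A_2 × A_1A_3 = (-28, 35, -35).
Using A_1: Π_1 has equation -28x + 35y - 35z = 511.
Foot = Q − λn with λ = (n·Q − d)/|n|² = (-413 − 511)/3234 = -2/7.
Foot = (1, 0, 11) − (-2/7)·(-28, 35, -35) = (-7, 10, 1).

(-7, 10, 1)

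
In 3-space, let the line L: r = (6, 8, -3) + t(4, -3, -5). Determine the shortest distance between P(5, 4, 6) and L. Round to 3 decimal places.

Taking (6, 8, -3) on L with direction v = (4, -3, -5): w = P − (6, 8, -3) = (-1, -4, 9), and w × v = (47, 31, 19).
Distance = |w × v| / |v| = √3531 / √50 ≈ 8.404.

8.404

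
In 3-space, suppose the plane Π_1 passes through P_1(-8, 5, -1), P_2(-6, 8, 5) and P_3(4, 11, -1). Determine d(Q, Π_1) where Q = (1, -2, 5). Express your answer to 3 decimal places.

11.571

P_1P_2 = (2, 3, 6), P_1P_3 = (12, 6, 0); a normal to Π_1 is P_1P_2 × P_1P_3 = (-36, 72, -24).
Using P_1: Π_1 has equation -36x + 72y - 24z = 672.
n·Q − d = (-36)·(1) + (72)·(-2) + (-24)·(5) − 672 = -972; |n| = √7056.
Distance = |-972| / √7056 = 972/√7056 ≈ 11.571.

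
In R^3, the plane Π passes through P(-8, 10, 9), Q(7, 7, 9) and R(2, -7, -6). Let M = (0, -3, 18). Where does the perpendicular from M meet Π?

(2, 7, 8)

PQ = (15, -3, 0), PR = (10, -17, -15); a normal to Π is PQ × PR = (45, 225, -225).
Using P: Π has equation 45x + 225y - 225z = -135.
Foot = M − λn with λ = (n·M − d)/|n|² = (-4725 − (-135))/103275 = -2/45.
Foot = (0, -3, 18) − (-2/45)·(45, 225, -225) = (2, 7, 8).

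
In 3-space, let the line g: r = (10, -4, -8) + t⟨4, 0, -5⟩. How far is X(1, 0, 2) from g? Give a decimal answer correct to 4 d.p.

Taking (10, -4, -8) on g with direction v = (4, 0, -5): w = X − (10, -4, -8) = (-9, 4, 10), and w × v = (-20, -5, -16).
Distance = |w × v| / |v| = √681 / √41 ≈ 4.0755.

4.0755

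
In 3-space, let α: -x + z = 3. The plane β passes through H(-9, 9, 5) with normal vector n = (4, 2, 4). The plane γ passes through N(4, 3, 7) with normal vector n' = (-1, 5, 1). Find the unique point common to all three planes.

β: n·r = n·H gives 4x + 2y + 4z = 2.
γ: n'·r = n'·N gives -x + 5y + z = 18.
Solving the 3×3 linear system -x + z = 3, 4x + 2y + 4z = 2, -x + 5y + z = 18 (e.g. by elimination or Cramer's rule, determinant = 40) gives (-2, 3, 1).

(-2, 3, 1)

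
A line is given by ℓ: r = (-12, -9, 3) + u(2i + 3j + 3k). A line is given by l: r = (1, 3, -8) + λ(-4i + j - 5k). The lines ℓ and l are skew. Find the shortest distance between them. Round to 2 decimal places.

18.00

Common perpendicular direction n = (2, 3, 3) × (-4, 1, -5) = (-18, -2, 14).
With w = (1, 3, -8) − (-12, -9, 3) = (13, 12, -11), w · n = -412.
Distance = |w · n| / |n| = |-412| / √524 ≈ 18.00.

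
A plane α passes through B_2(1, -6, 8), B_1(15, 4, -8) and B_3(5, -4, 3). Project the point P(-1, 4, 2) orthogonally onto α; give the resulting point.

B_2B_1 = (14, 10, -16), B_2B_3 = (4, 2, -5); a normal to α is B_2B_1 × B_2B_3 = (-18, 6, -12).
Using B_2: α has equation -18x + 6y - 12z = -150.
Foot = P − λn with λ = (n·P − d)/|n|² = (18 − (-150))/504 = 1/3.
Foot = (-1, 4, 2) − (1/3)·(-18, 6, -12) = (5, 2, 6).

(5, 2, 6)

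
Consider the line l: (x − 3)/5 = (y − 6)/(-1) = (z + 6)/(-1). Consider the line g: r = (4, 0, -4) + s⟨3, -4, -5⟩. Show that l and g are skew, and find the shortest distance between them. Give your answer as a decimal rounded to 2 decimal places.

l has direction (5, -1, -1) through (3, 6, -6).
Common perpendicular direction n = (5, -1, -1) × (3, -4, -5) = (1, 22, -17).
With w = (4, 0, -4) − (3, 6, -6) = (1, -6, 2), w · n = -165.
Since n ≠ 0 the lines are not parallel, and w · n = -165 ≠ 0 so they do not intersect; hence they are skew.
Distance = |w · n| / |n| = |-165| / √774 ≈ 5.93.

5.93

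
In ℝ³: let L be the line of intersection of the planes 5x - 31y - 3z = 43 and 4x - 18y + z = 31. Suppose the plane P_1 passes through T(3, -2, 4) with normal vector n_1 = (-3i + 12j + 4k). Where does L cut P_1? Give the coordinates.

Direction of L: (5, -31, -3) × (4, -18, 1) = (-85, -17, 34).
A point on L: solving the two plane equations with x = -17 gives (-17, -5, 9).
P_1: n_1·r = n_1·T gives -3x + 12y + 4z = -17.
Substitute r = (-17, -5, 9) + t(-85, -17, 34) into the plane: 27 + 187t = -17, so t = -4/17.
Intersection: (-17, -5, 9) + (-4/17)·(-85, -17, 34) = (3, -1, 1).

(3, -1, 1)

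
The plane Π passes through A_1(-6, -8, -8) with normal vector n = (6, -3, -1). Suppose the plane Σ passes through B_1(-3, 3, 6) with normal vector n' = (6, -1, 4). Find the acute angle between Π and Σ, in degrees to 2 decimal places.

Π: n·r = n·A_1 gives 6x - 3y - z = -4.
Σ: n'·r = n'·B_1 gives 6x - y + 4z = 3.
cos θ = |n₁·n₂| / (|n₁||n₂|) = |35| / (√46 · √53).
θ = arccos(0.70884) ≈ 44.86°.

44.86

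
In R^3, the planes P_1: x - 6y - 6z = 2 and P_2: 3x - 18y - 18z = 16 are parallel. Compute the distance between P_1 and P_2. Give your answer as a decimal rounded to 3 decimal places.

Rescale P_2 by 1/3: x - 6y - 6z = 16/3. Then distance = |2 − (16/3)| / √73 ≈ 0.390.

0.390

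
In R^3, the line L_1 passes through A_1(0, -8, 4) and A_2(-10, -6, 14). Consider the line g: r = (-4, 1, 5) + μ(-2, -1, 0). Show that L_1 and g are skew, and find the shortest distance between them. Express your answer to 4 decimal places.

A direction vector for L_1 is A_2 − A_1 = (-10, 2, 10).
Common perpendicular direction n = (-10, 2, 10) × (-2, -1, 0) = (10, -20, 14).
With w = (-4, 1, 5) − (0, -8, 4) = (-4, 9, 1), w · n = -206.
Since n ≠ 0 the lines are not parallel, and w · n = -206 ≠ 0 so they do not intersect; hence they are skew.
Distance = |w · n| / |n| = |-206| / √696 ≈ 7.8084.

7.8084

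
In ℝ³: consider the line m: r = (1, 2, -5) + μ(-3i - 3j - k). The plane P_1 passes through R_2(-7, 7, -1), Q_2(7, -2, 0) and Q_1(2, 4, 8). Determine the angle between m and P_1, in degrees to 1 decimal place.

59.1

R_2Q_2 = (14, -9, 1), R_2Q_1 = (9, -3, 9); a normal to P_1 is R_2Q_2 × R_2Q_1 = (-78, -117, 39).
Using R_2: P_1 has equation -78x - 117y + 39z = -312.
sin θ = |n·v| / (|n||v|) = |546| / (√21294 · √19) = 0.85840.
θ ≈ 59.1°.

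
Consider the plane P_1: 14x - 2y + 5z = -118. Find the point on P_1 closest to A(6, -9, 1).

Foot = A − λn with λ = (n·A − d)/|n|² = (107 − (-118))/225 = 1.
Foot = (6, -9, 1) − 1·(14, -2, 5) = (-8, -7, -4).

(-8, -7, -4)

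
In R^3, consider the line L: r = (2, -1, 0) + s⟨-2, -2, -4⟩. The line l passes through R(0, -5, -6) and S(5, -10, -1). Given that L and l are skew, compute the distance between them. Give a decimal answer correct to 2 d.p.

A direction vector for l is S − R = (5, -5, 5).
Common perpendicular direction n = (-2, -2, -4) × (5, -5, 5) = (-30, -10, 20).
With w = (0, -5, -6) − (2, -1, 0) = (-2, -4, -6), w · n = -20.
Distance = |w · n| / |n| = |-20| / √1400 ≈ 0.53.

0.53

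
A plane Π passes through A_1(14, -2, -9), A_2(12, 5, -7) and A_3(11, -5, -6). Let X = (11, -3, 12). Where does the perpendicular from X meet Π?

A_1A_2 = (-2, 7, 2), A_1A_3 = (-3, -3, 3); a normal to Π is A_1A_2 × A_1A_3 = (27, 0, 27).
Using A_1: Π has equation 27x + 27z = 135.
Foot = X − λn with λ = (n·X − d)/|n|² = (621 − 135)/1458 = 1/3.
Foot = (11, -3, 12) − (1/3)·(27, 0, 27) = (2, -3, 3).

(2, -3, 3)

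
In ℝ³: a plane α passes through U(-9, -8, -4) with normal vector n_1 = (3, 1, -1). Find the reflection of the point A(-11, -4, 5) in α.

α: n_1·r = n_1·U gives 3x + y - z = -31.
λ = (n·A − d)/|n|² = (-42 − (-31))/11 = -1.
Reflection = A − 2λn = (-11, -4, 5) − (-2)·(3, 1, -1) = (-5, -2, 3).

(-5, -2, 3)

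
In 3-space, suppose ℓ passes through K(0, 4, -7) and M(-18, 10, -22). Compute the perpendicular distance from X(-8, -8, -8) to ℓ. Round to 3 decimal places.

A direction vector for ℓ is M − K = (-18, 6, -15).
Taking (0, 4, -7) on ℓ with direction v = (-18, 6, -15): w = X − (0, 4, -7) = (-8, -12, -1), and w × v = (186, -102, -264).
Distance = |w × v| / |v| = √114696 / √585 ≈ 14.002.

14.002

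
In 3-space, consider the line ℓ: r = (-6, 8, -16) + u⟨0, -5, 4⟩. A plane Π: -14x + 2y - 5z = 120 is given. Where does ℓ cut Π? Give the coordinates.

(-6, -2, -8)

Substitute r = (-6, 8, -16) + t(0, -5, 4) into the plane: 180 + (-30)t = 120, so t = 2.
Intersection: (-6, 8, -16) + 2·(0, -5, 4) = (-6, -2, -8).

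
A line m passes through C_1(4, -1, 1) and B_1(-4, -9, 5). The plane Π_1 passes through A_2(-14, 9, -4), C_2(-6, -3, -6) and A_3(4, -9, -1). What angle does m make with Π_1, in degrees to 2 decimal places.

71.38

A direction vector for m is B_1 − C_1 = (-8, -8, 4).
A_2C_2 = (8, -12, -2), A_2A_3 = (18, -18, 3); a normal to Π_1 is A_2C_2 × A_2A_3 = (-72, -60, 72).
Using A_2: Π_1 has equation -72x - 60y + 72z = 180.
sin θ = |n·v| / (|n||v|) = |1344| / (√13968 · √144) = 0.94766.
θ ≈ 71.38°.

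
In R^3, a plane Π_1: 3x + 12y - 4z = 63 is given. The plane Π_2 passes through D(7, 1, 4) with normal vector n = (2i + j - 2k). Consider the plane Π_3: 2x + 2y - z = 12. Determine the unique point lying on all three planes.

(1, 5, 0)

Π_2: n·r = n·D gives 2x + y - 2z = 7.
Solving the 3×3 linear system 3x + 12y - 4z = 63, 2x + y - 2z = 7, 2x + 2y - z = 12 (e.g. by elimination or Cramer's rule, determinant = -23) gives (1, 5, 0).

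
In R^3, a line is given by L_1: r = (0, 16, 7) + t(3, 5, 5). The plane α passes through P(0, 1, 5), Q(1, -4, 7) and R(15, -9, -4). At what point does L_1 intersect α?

PQ = (1, -5, 2), PR = (15, -10, -9); a normal to α is PQ × PR = (65, 39, 65).
Using P: α has equation 65x + 39y + 65z = 364.
Substitute r = (0, 16, 7) + t(3, 5, 5) into the plane: 1079 + 715t = 364, so t = -1.
Intersection: (0, 16, 7) + (-1)·(3, 5, 5) = (-3, 11, 2).

(-3, 11, 2)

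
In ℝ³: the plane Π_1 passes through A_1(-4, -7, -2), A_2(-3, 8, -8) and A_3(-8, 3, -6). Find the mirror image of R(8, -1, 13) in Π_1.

A_1A_2 = (1, 15, -6), A_1A_3 = (-4, 10, -4); a normal to Π_1 is A_1A_2 × A_1A_3 = (0, 28, 70).
Using A_1: Π_1 has equation 28y + 70z = -336.
λ = (n·R − d)/|n|² = (882 − (-336))/5684 = 3/14.
Reflection = R − 2λn = (8, -1, 13) − (3/7)·(0, 28, 70) = (8, -13, -17).

(8, -13, -17)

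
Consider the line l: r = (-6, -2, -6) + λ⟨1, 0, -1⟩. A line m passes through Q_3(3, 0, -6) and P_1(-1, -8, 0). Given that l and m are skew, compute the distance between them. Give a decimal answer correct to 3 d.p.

A direction vector for m is P_1 − Q_3 = (-4, -8, 6).
Common perpendicular direction n = (1, 0, -1) × (-4, -8, 6) = (-8, -2, -8).
With w = (3, 0, -6) − (-6, -2, -6) = (9, 2, 0), w · n = -76.
Distance = |w · n| / |n| = |-76| / √132 ≈ 6.615.

6.615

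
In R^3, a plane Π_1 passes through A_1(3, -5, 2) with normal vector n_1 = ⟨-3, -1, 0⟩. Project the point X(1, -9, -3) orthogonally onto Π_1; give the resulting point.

(4, -8, -3)

Π_1: n_1·r = n_1·A_1 gives -3x - y = -4.
Foot = X − λn with λ = (n·X − d)/|n|² = (6 − (-4))/10 = 1.
Foot = (1, -9, -3) − 1·(-3, -1, 0) = (4, -8, -3).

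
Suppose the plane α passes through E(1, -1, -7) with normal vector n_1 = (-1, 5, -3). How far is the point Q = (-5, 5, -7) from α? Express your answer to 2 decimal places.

α: n_1·r = n_1·E gives -x + 5y - 3z = 15.
n·Q − d = (-1)·(-5) + (5)·(5) + (-3)·(-7) − 15 = 36; |n| = √35.
Distance = |36| / √35 = 36/√35 ≈ 6.09.

6.09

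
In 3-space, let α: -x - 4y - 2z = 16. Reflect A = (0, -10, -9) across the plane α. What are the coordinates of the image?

(4, 6, -1)

λ = (n·A − d)/|n|² = (58 − 16)/21 = 2.
Reflection = A − 2λn = (0, -10, -9) − 4·(-1, -4, -2) = (4, 6, -1).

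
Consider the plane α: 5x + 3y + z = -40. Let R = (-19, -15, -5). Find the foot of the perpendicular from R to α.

Foot = R − λn with λ = (n·R − d)/|n|² = (-145 − (-40))/35 = -3.
Foot = (-19, -15, -5) − (-3)·(5, 3, 1) = (-4, -6, -2).

(-4, -6, -2)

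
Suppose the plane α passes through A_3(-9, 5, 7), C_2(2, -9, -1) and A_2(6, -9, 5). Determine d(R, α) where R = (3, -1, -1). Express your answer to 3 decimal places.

6.169

A_3C_2 = (11, -14, -8), A_3A_2 = (15, -14, -2); a normal to α is A_3C_2 × A_3A_2 = (-84, -98, 56).
Using A_3: α has equation -84x - 98y + 56z = 658.
n·R − d = (-84)·(3) + (-98)·(-1) + (56)·(-1) − 658 = -868; |n| = √19796.
Distance = |-868| / √19796 = 868/√19796 ≈ 6.169.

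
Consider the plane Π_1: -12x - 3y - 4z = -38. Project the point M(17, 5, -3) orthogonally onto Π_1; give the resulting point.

(5, 2, -7)

Foot = M − λn with λ = (n·M − d)/|n|² = (-207 − (-38))/169 = -1.
Foot = (17, 5, -3) − (-1)·(-12, -3, -4) = (5, 2, -7).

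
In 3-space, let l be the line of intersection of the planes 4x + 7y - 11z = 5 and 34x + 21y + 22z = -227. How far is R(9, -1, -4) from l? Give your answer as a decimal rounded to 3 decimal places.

Direction of l: (4, 7, -11) × (34, 21, 22) = (385, -462, -154).
A point on l: solving the two plane equations with x = -6 gives (-6, 1, -2).
Taking (-6, 1, -2) on l with direction v = (385, -462, -154): w = R − (-6, 1, -2) = (15, -2, -2), and w × v = (-616, 1540, -6160).
Distance = |w × v| / |v| = √40696656 / √385385 ≈ 10.276.

10.276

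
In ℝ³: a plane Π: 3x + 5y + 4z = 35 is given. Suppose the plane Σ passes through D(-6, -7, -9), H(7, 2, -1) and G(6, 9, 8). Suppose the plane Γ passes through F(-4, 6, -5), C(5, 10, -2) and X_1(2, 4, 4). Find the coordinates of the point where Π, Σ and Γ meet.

DH = (13, 9, 8), DG = (12, 16, 17); a normal to Σ is DH × DG = (25, -125, 100).
Using D: Σ has equation 25x - 125y + 100z = -175.
FC = (9, 4, 3), FX_1 = (6, -2, 9); a normal to Γ is FC × FX_1 = (42, -63, -42).
Using F: Γ has equation 42x - 63y - 42z = -336.
Solving the 3×3 linear system 3x + 5y + 4z = 35, 25x - 125y + 100z = -175, 42x - 63y - 42z = -336 (e.g. by elimination or Cramer's rule, determinant = 75600) gives (1, 4, 3).

(1, 4, 3)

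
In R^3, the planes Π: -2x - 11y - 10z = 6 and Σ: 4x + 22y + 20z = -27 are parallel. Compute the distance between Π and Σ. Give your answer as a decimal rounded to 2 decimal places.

0.50

Rescale Σ by 1/(-2): -2x - 11y - 10z = 27/2. Then distance = |6 − (27/2)| / √225 ≈ 0.50.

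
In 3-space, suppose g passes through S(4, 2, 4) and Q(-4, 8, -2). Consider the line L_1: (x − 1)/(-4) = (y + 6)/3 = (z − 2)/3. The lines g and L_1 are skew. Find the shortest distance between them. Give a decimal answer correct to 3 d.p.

8.200

A direction vector for g is Q − S = (-8, 6, -6).
L_1 has direction (-4, 3, 3) through (1, -6, 2).
Common perpendicular direction n = (-8, 6, -6) × (-4, 3, 3) = (36, 48, 0).
With w = (1, -6, 2) − (4, 2, 4) = (-3, -8, -2), w · n = -492.
Distance = |w · n| / |n| = |-492| / √3600 ≈ 8.200.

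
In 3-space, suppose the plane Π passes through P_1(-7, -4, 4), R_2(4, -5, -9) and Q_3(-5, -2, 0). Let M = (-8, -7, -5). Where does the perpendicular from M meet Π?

(-3, -4, -1)

P_1R_2 = (11, -1, -13), P_1Q_3 = (2, 2, -4); a normal to Π is P_1R_2 × P_1Q_3 = (30, 18, 24).
Using P_1: Π has equation 30x + 18y + 24z = -186.
Foot = M − λn with λ = (n·M − d)/|n|² = (-486 − (-186))/1800 = -1/6.
Foot = (-8, -7, -5) − (-1/6)·(30, 18, 24) = (-3, -4, -1).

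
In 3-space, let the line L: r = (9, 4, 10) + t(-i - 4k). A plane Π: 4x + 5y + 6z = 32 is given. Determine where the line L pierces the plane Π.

(6, 4, -2)

Substitute r = (9, 4, 10) + t(-1, 0, -4) into the plane: 116 + (-28)t = 32, so t = 3.
Intersection: (9, 4, 10) + 3·(-1, 0, -4) = (6, 4, -2).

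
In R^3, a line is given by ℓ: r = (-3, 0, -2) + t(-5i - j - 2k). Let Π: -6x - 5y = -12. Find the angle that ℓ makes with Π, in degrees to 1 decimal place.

54.9

sin θ = |n·v| / (|n||v|) = |35| / (√61 · √30) = 0.81817.
θ ≈ 54.9°.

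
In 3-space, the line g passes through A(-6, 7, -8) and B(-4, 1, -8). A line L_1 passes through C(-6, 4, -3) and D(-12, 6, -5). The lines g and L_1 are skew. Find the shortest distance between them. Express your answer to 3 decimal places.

A direction vector for g is B − A = (2, -6, 0).
A direction vector for L_1 is D − C = (-6, 2, -2).
Common perpendicular direction n = (2, -6, 0) × (-6, 2, -2) = (12, 4, -32).
With w = (-6, 4, -3) − (-6, 7, -8) = (0, -3, 5), w · n = -172.
Distance = |w · n| / |n| = |-172| / √1184 ≈ 4.999.

4.999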